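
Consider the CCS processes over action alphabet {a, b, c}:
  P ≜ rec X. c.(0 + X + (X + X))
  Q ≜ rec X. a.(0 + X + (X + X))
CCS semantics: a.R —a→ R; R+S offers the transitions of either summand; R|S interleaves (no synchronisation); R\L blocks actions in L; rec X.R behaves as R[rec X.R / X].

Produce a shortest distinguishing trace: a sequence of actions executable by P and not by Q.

c

P's transition system — 2 states:
  u0 = rec X. c.(0 + X + (X + X)) :: —c→ u1
  u1 = 0 + (rec X. c.(0 + X + (X + X))) + ((rec X. c.(0 + X + (X + X))) + (rec X. c.(0 + X + (X + X)))) :: —c→ u1
Q's transition system — 2 states:
  v0 = rec X. a.(0 + X + (X + X)) :: —a→ v1
  v1 = 0 + (rec X. a.(0 + X + (X + X))) + ((rec X. a.(0 + X + (X + X))) + (rec X. a.(0 + X + (X + X)))) :: —a→ v1
Run σ = ⟨c⟩ on P: start {u0}
  step 1 (c): {u1}
  — P admits the full trace.
Run σ = ⟨c⟩ on Q: start {v0}
  step 1 (c): no successor for Q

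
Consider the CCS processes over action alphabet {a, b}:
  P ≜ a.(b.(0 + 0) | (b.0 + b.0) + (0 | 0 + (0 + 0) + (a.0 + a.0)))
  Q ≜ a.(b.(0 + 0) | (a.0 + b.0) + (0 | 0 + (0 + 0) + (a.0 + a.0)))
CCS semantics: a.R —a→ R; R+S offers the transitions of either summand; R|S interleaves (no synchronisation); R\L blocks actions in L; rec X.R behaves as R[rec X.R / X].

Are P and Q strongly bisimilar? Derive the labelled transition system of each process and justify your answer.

LTS(P): 6 reachable states
  m0 = a.(b.(0 + 0) | (b.0 + b.0) + (0 | 0 + (0 + 0) + (a.0 + a.0))) has moves -a-> m1
  m1 = b.(0 + 0) | (b.0 + b.0) + (0 | 0 + (0 + 0) + (a.0 + a.0)) has moves -a-> m2, -b-> m3, -b-> m4
  m2 = 0 has moves deadlocked
  m3 = (0 + 0) | (b.0 + b.0) has moves -b-> m5
  m4 = b.(0 + 0) | 0 has moves -b-> m5
  m5 = (0 + 0) | 0 has moves deadlocked
LTS(Q): 6 reachable states
  n0 = a.(b.(0 + 0) | (a.0 + b.0) + (0 | 0 + (0 + 0) + (a.0 + a.0))) has moves -a-> n1
  n1 = b.(0 + 0) | (a.0 + b.0) + (0 | 0 + (0 + 0) + (a.0 + a.0)) has moves -a-> n2, -a-> n3, -b-> n3, -b-> n4
  n2 = 0 has moves deadlocked
  n3 = b.(0 + 0) | 0 has moves -b-> n5
  n4 = (0 + 0) | (a.0 + b.0) has moves -a-> n5, -b-> n5
  n5 = (0 + 0) | 0 has moves deadlocked
Bisimilarity quotient blocks:
  B0 = {m0}
  B1 = {m1}
  B2 = {m2, m5, n2, n5}
  B3 = {m3, m4, n3}
  B4 = {n0}
  B5 = {n1}
  B6 = {n4}
m0 ∈ B0, n0 ∈ B4 → different blocks

P ≁ Q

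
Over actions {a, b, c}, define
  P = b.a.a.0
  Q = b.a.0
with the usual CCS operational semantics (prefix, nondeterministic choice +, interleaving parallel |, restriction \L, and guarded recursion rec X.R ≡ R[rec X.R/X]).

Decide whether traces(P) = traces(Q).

NO — witness ⟨baa⟩

LTS(P): 4 reachable states
  u0 = b.a.a.0 :: =b=> u1
  u1 = a.a.0 :: =a=> u2
  u2 = a.0 :: =a=> u3
  u3 = 0 :: (no moves)
LTS(Q): 3 reachable states
  v0 = b.a.0 :: =b=> v1
  v1 = a.0 :: =a=> v2
  v2 = 0 :: (no moves)
Run σ = ⟨baa⟩ on P: start {u0}
  after b @ step 1: {u1}
  after a @ step 2: {u2}
  after a @ step 3: {u3}
  — P admits the full trace.
Run σ = ⟨baa⟩ on Q: start {v0}
  after b @ step 1: {v1}
  after a @ step 2: {v2}
  after a @ step 3: ∅ (Q stuck)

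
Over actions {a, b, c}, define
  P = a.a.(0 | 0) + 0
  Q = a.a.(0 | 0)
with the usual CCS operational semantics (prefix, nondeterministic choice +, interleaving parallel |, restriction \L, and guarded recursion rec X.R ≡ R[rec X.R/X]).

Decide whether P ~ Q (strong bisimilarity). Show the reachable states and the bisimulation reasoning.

LTS(P): 3 reachable states
  m0 = a.a.(0 | 0) + 0 :: -a-> m1
  m1 = a.(0 | 0) :: -a-> m2
  m2 = 0 | 0 :: deadlocked
LTS(Q): 3 reachable states
  n0 = a.a.(0 | 0) :: -a-> n1
  n1 = a.(0 | 0) :: -a-> n2
  n2 = 0 | 0 :: deadlocked
Partition-refinement fixed point:
  B0 = {m0, n0}
  B1 = {m1, n1}
  B2 = {m2, n2}
m0 ∈ B0, n0 ∈ B0 → same block

P ~ Q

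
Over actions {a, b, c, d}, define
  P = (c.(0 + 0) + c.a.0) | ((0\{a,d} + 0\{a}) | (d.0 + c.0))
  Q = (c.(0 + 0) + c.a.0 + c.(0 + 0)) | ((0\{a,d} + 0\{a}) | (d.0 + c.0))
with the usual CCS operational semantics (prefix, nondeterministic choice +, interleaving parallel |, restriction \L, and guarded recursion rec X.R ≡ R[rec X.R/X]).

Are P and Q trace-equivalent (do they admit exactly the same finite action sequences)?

trace-equivalent

Reachable graph of P (8 states):
  s0 = (c.(0 + 0) + c.a.0) | ((0\{a,d} + 0\{a}) | (d.0 + c.0)) ⊢ -c-> s1, -c-> s2, -c-> s3, -d-> s2
  s1 = (0 + 0) | ((0\{a,d} + 0\{a}) | (d.0 + c.0)) ⊢ -c-> s4, -d-> s4
  s2 = (c.(0 + 0) + c.a.0) | ((0\{a,d} + 0\{a}) | 0) ⊢ -c-> s4, -c-> s5
  s3 = a.0 | ((0\{a,d} + 0\{a}) | (d.0 + c.0)) ⊢ -a-> s6, -c-> s5, -d-> s5
  s4 = (0 + 0) | ((0\{a,d} + 0\{a}) | 0) ⊢ ·
  s5 = a.0 | ((0\{a,d} + 0\{a}) | 0) ⊢ -a-> s7
  s6 = 0 | ((0\{a,d} + 0\{a}) | (d.0 + c.0)) ⊢ -c-> s7, -d-> s7
  s7 = 0 | ((0\{a,d} + 0\{a}) | 0) ⊢ ·
Reachable graph of Q (8 states):
  t0 = (c.(0 + 0) + c.a.0 + c.(0 + 0)) | ((0\{a,d} + 0\{a}) | (d.0 + c.0)) ⊢ -c-> t1, -c-> t2, -c-> t3, -d-> t2
  t1 = (0 + 0) | ((0\{a,d} + 0\{a}) | (d.0 + c.0)) ⊢ -c-> t4, -d-> t4
  t2 = (c.(0 + 0) + c.a.0 + c.(0 + 0)) | ((0\{a,d} + 0\{a}) | 0) ⊢ -c-> t4, -c-> t5
  t3 = a.0 | ((0\{a,d} + 0\{a}) | (d.0 + c.0)) ⊢ -a-> t6, -c-> t5, -d-> t5
  t4 = (0 + 0) | ((0\{a,d} + 0\{a}) | 0) ⊢ ·
  t5 = a.0 | ((0\{a,d} + 0\{a}) | 0) ⊢ -a-> t7
  t6 = 0 | ((0\{a,d} + 0\{a}) | (d.0 + c.0)) ⊢ -c-> t7, -d-> t7
  t7 = 0 | ((0\{a,d} + 0\{a}) | 0) ⊢ ·
Partition-refinement fixed point:
  B0 = {s0, t0}
  B1 = {s2, t2}
  B2 = {s5, t5}
  B3 = {s4, s7, t4, t7}
  B4 = {s1, s6, t1, t6}
  B5 = {s3, t3}
s0 ∈ B0, t0 ∈ B0 → same block
Bisimilar ⇒ trace-equivalent.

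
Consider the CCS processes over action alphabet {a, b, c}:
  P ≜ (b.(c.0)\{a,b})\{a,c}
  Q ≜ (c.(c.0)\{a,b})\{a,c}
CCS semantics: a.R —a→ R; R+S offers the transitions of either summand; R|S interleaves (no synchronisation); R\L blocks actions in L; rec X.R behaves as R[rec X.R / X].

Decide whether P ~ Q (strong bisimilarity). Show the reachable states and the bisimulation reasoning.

not bisimilar

Reachable graph of P (2 states):
  u0 = (b.(c.0)\{a,b})\{a,c} ⊢ -b-> u1
  u1 = (c.0)\{a,b}\{a,c} ⊢ ∅
Reachable graph of Q (1 states):
  v0 = (c.(c.0)\{a,b})\{a,c} ⊢ ∅
Partition-refinement fixed point:
  B0 = {u0}
  B1 = {u1, v0}
u0 ∈ B0, v0 ∈ B1 → different blocks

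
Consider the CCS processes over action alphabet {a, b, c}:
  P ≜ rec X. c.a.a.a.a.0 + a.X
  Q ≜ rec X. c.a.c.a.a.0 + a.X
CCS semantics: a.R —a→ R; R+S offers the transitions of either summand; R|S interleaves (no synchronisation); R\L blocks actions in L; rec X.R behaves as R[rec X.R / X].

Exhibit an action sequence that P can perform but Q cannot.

LTS(P): 6 reachable states
  s0 = rec X. c.a.a.a.a.0 + a.X ⊢ =a=> s0, =c=> s1
  s1 = a.a.a.a.0 ⊢ =a=> s2
  s2 = a.a.a.0 ⊢ =a=> s3
  s3 = a.a.0 ⊢ =a=> s4
  s4 = a.0 ⊢ =a=> s5
  s5 = 0 ⊢ deadlocked
LTS(Q): 6 reachable states
  t0 = rec X. c.a.c.a.a.0 + a.X ⊢ =a=> t0, =c=> t1
  t1 = a.c.a.a.0 ⊢ =a=> t2
  t2 = c.a.a.0 ⊢ =c=> t3
  t3 = a.a.0 ⊢ =a=> t4
  t4 = a.0 ⊢ =a=> t5
  t5 = 0 ⊢ deadlocked
Run σ = ⟨caa⟩ on P: start {s0}
  step 1 (c): {s1}
  step 2 (a): {s2}
  step 3 (a): {s3}
  — P admits the full trace.
Run σ = ⟨caa⟩ on Q: start {t0}
  step 1 (c): {t1}
  step 2 (a): {t2}
  step 3 (a): no successor for Q

caa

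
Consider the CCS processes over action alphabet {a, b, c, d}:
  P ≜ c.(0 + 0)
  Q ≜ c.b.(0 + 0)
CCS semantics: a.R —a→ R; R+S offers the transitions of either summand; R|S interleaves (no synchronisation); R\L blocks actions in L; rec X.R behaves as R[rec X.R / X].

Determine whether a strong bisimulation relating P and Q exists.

NO

LTS(P): 2 reachable states
  m0 = c.(0 + 0) :: -c-> m1
  m1 = 0 + 0 :: deadlocked
LTS(Q): 3 reachable states
  n0 = c.b.(0 + 0) :: -c-> n1
  n1 = b.(0 + 0) :: -b-> n2
  n2 = 0 + 0 :: deadlocked
Partition-refinement fixed point:
  B0 = {m0}
  B1 = {m1, n2}
  B2 = {n0}
  B3 = {n1}
m0 ∈ B0, n0 ∈ B2 → different blocks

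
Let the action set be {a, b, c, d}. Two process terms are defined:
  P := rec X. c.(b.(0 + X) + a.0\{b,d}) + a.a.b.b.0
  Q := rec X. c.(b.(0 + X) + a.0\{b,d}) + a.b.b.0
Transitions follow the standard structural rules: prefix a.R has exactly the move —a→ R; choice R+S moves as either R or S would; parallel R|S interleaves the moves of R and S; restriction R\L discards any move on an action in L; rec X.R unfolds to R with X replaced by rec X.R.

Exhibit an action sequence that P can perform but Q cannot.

LTS(P): 8 reachable states
  u0 = rec X. c.(b.(0 + X) + a.0\{b,d}) + a.a.b.b.0 → --a--▸ u1, --c--▸ u2
  u1 = a.b.b.0 → --a--▸ u3
  u2 = b.(0 + (rec X. c.(b.(0 + X) + a.0\{b,d}) + a.a.b.b.0)) + a.0\{b,d} → --a--▸ u4, --b--▸ u5
  u3 = b.b.0 → --b--▸ u6
  u4 = 0\{b,d} → ∅
  u5 = 0 + (rec X. c.(b.(0 + X) + a.0\{b,d}) + a.a.b.b.0) → --a--▸ u1, --c--▸ u2
  u6 = b.0 → --b--▸ u7
  u7 = 0 → ∅
LTS(Q): 7 reachable states
  v0 = rec X. c.(b.(0 + X) + a.0\{b,d}) + a.b.b.0 → --a--▸ v1, --c--▸ v2
  v1 = b.b.0 → --b--▸ v3
  v2 = b.(0 + (rec X. c.(b.(0 + X) + a.0\{b,d}) + a.b.b.0)) + a.0\{b,d} → --a--▸ v4, --b--▸ v5
  v3 = b.0 → --b--▸ v6
  v4 = 0\{b,d} → ∅
  v5 = 0 + (rec X. c.(b.(0 + X) + a.0\{b,d}) + a.b.b.0) → --a--▸ v1, --c--▸ v2
  v6 = 0 → ∅
Run σ = ⟨aa⟩ on P: start {u0}
  step 1 (a): {u1}
  step 2 (a): {u3}
  ✓ P
Run σ = ⟨aa⟩ on Q: start {v0}
  step 1 (a): {v1}
  step 2 (a): ∅  — Q cannot continue

aa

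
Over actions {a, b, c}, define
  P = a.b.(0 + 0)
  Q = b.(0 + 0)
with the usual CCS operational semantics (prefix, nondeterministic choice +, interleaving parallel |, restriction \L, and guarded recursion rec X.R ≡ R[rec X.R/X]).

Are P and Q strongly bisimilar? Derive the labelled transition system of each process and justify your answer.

LTS(P): 3 reachable states
  u0 = a.b.(0 + 0) ⊢ ··a··> u1
  u1 = b.(0 + 0) ⊢ ··b··> u2
  u2 = 0 + 0 ⊢ deadlocked
LTS(Q): 2 reachable states
  v0 = b.(0 + 0) ⊢ ··b··> v1
  v1 = 0 + 0 ⊢ deadlocked
Partition-refinement fixed point:
  B0 = {u0}
  B1 = {u1, v0}
  B2 = {u2, v1}
u0 ∈ B0, v0 ∈ B1 → different blocks

NO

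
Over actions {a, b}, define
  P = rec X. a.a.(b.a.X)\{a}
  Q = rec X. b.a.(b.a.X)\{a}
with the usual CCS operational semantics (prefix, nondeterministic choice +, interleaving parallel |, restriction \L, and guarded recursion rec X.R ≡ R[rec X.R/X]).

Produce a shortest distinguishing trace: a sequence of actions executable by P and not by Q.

P's transition system — 4 states:
  u0 = rec X. a.a.(b.a.X)\{a} ⊢ --a--▸ u1
  u1 = a.(b.a.(rec X. a.a.(b.a.X)\{a}))\{a} ⊢ --a--▸ u2
  u2 = (b.a.(rec X. a.a.(b.a.X)\{a}))\{a} ⊢ --b--▸ u3
  u3 = (a.(rec X. a.a.(b.a.X)\{a}))\{a} ⊢ stopped
Q's transition system — 4 states:
  v0 = rec X. b.a.(b.a.X)\{a} ⊢ --b--▸ v1
  v1 = a.(b.a.(rec X. b.a.(b.a.X)\{a}))\{a} ⊢ --a--▸ v2
  v2 = (b.a.(rec X. b.a.(b.a.X)\{a}))\{a} ⊢ --b--▸ v3
  v3 = (a.(rec X. b.a.(b.a.X)\{a}))\{a} ⊢ stopped
Run σ = ⟨a⟩ on P: start {u0}
  after a @ step 1: {u1}
  — P admits the full trace.
Run σ = ⟨a⟩ on Q: start {v0}
  after a @ step 1: no successor for Q

a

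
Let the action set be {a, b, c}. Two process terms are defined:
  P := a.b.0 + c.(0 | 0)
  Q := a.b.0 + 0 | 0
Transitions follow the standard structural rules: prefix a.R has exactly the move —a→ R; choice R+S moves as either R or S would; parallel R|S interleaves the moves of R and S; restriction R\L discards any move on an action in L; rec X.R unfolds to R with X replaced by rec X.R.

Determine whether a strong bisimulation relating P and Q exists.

NO

P's transition system — 4 states:
  u0 = a.b.0 + c.(0 | 0) → =a=> u1, =c=> u2
  u1 = b.0 → =b=> u3
  u2 = 0 | 0 → (no moves)
  u3 = 0 → (no moves)
Q's transition system — 3 states:
  v0 = a.b.0 + 0 | 0 → =a=> v1
  v1 = b.0 → =b=> v2
  v2 = 0 → (no moves)
Coarsest stable partition (strong bisimilarity classes):
  B0 = {u0}
  B1 = {u1, v1}
  B2 = {u2, u3, v2}
  B3 = {v0}
u0 ∈ B0, v0 ∈ B3 → different blocks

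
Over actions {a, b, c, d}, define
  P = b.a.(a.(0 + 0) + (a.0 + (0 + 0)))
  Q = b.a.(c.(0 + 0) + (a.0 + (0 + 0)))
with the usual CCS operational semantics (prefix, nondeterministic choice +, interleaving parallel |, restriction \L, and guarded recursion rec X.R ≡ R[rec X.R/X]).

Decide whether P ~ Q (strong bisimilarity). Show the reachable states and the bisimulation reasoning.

NO

Reachable graph of P (5 states):
  s0 = b.a.(a.(0 + 0) + (a.0 + (0 + 0))) :: =b=> s1
  s1 = a.(a.(0 + 0) + (a.0 + (0 + 0))) :: =a=> s2
  s2 = a.(0 + 0) + (a.0 + (0 + 0)) :: =a=> s3, =a=> s4
  s3 = 0 :: deadlocked
  s4 = 0 + 0 :: deadlocked
Reachable graph of Q (5 states):
  t0 = b.a.(c.(0 + 0) + (a.0 + (0 + 0))) :: =b=> t1
  t1 = a.(c.(0 + 0) + (a.0 + (0 + 0))) :: =a=> t2
  t2 = c.(0 + 0) + (a.0 + (0 + 0)) :: =a=> t3, =c=> t4
  t3 = 0 :: deadlocked
  t4 = 0 + 0 :: deadlocked
Bisimilarity quotient blocks:
  B0 = {s0}
  B1 = {s1}
  B2 = {s2}
  B3 = {s3, s4, t3, t4}
  B4 = {t0}
  B5 = {t1}
  B6 = {t2}
s0 ∈ B0, t0 ∈ B4 → different blocks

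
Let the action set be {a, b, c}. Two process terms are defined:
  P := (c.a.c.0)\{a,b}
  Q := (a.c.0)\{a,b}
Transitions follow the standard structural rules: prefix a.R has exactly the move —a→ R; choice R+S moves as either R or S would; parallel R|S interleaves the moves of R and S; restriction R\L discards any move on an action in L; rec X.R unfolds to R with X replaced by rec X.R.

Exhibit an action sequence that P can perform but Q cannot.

Reachable graph of P (2 states):
  p0 = (c.a.c.0)\{a,b} ⊢ --c--▸ p1
  p1 = (a.c.0)\{a,b} ⊢ deadlocked
Reachable graph of Q (1 states):
  q0 = (a.c.0)\{a,b} ⊢ deadlocked
Trace ⟨c⟩ through P, begin at {p0}:
  after c @ step 1: {p1}
  P completes σ.
Trace ⟨c⟩ through Q, begin at {q0}:
  after c @ step 1: ∅ (Q stuck)

c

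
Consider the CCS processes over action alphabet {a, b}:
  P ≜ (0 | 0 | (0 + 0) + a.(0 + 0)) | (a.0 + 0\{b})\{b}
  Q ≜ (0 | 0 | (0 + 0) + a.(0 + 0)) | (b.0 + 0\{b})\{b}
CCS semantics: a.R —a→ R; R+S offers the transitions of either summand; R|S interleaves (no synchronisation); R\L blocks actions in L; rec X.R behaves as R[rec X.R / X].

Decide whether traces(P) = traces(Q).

NO — witness ⟨aa⟩

P's transition system — 4 states:
  u0 = (0 | 0 | (0 + 0) + a.(0 + 0)) | (a.0 + 0\{b})\{b} → —a→ u1, —a→ u2
  u1 = (0 + 0) | (a.0 + 0\{b})\{b} → —a→ u3
  u2 = (0 | 0 | (0 + 0) + a.(0 + 0)) | 0\{b} → —a→ u3
  u3 = (0 + 0) | 0\{b} → ·
Q's transition system — 2 states:
  v0 = (0 | 0 | (0 + 0) + a.(0 + 0)) | (b.0 + 0\{b})\{b} → —a→ v1
  v1 = (0 + 0) | (b.0 + 0\{b})\{b} → ·
Executing aa from P (initial set {u0}):
  step 1 (a): {u1, u2}
  step 2 (a): {u3}
  ✓ P
Executing aa from Q (initial set {v0}):
  step 1 (a): {v1}
  step 2 (a): no successor for Q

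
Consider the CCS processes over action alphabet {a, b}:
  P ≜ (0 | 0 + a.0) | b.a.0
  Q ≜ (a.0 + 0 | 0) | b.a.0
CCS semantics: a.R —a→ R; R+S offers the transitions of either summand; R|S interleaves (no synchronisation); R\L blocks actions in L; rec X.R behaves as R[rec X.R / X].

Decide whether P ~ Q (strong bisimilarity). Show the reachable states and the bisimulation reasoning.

LTS(P): 6 reachable states
  s0 = (0 | 0 + a.0) | b.a.0 | ··a··> s1, ··b··> s2
  s1 = 0 | b.a.0 | ··b··> s3
  s2 = (0 | 0 + a.0) | a.0 | ··a··> s3, ··a··> s4
  s3 = 0 | a.0 | ··a··> s5
  s4 = (0 | 0 + a.0) | 0 | ··a··> s5
  s5 = 0 | 0 | ∅
LTS(Q): 6 reachable states
  t0 = (a.0 + 0 | 0) | b.a.0 | ··a··> t1, ··b··> t2
  t1 = 0 | b.a.0 | ··b··> t3
  t2 = (a.0 + 0 | 0) | a.0 | ··a··> t3, ··a··> t4
  t3 = 0 | a.0 | ··a··> t5
  t4 = (a.0 + 0 | 0) | 0 | ··a··> t5
  t5 = 0 | 0 | ∅
Partition-refinement fixed point:
  B0 = {s0, t0}
  B1 = {s1, t1}
  B2 = {s3, s4, t3, t4}
  B3 = {s5, t5}
  B4 = {s2, t2}
s0 ∈ B0, t0 ∈ B0 → same block

P ~ Q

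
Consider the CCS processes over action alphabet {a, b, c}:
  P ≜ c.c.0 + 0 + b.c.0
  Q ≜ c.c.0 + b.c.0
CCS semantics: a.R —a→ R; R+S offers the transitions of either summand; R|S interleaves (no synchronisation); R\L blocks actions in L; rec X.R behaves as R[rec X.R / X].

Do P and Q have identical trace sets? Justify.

LTS(P): 3 reachable states
  m0 = c.c.0 + 0 + b.c.0 → ··b··> m1, ··c··> m1
  m1 = c.0 → ··c··> m2
  m2 = 0 → ∅
LTS(Q): 3 reachable states
  n0 = c.c.0 + b.c.0 → ··b··> n1, ··c··> n1
  n1 = c.0 → ··c··> n2
  n2 = 0 → ∅
Partition-refinement fixed point:
  B0 = {m0, n0}
  B1 = {m1, n1}
  B2 = {m2, n2}
m0 ∈ B0, n0 ∈ B0 → same block
Bisimilar ⇒ trace-equivalent.

trace-equivalent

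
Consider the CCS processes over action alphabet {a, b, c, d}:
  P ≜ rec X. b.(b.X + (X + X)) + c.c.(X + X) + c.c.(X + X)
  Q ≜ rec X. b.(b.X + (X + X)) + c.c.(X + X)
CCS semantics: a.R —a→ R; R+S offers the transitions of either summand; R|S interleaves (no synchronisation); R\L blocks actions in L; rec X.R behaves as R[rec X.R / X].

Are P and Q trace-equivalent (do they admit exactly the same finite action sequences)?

LTS(P): 4 reachable states
  p0 = rec X. b.(b.X + (X + X)) + c.c.(X + X) + c.c.(X + X) → ··b··> p1, ··c··> p2
  p1 = b.(rec X. b.(b.X + (X + X)) + c.c.(X + X) + c.c.(X + X)) + ((rec X. b.(b.X + (X + X)) + c.c.(X + X) + c.c.(X + X)) + (rec X. b.(b.X + (X + X)) + c.c.(X + X) + c.c.(X + X))) → ··b··> p0, ··b··> p1, ··c··> p2
  p2 = c.((rec X. b.(b.X + (X + X)) + c.c.(X + X) + c.c.(X + X)) + (rec X. b.(b.X + (X + X)) + c.c.(X + X) + c.c.(X + X))) → ··c··> p3
  p3 = (rec X. b.(b.X + (X + X)) + c.c.(X + X) + c.c.(X + X)) + (rec X. b.(b.X + (X + X)) + c.c.(X + X) + c.c.(X + X)) → ··b··> p1, ··c··> p2
LTS(Q): 4 reachable states
  q0 = rec X. b.(b.X + (X + X)) + c.c.(X + X) → ··b··> q1, ··c··> q2
  q1 = b.(rec X. b.(b.X + (X + X)) + c.c.(X + X)) + ((rec X. b.(b.X + (X + X)) + c.c.(X + X)) + (rec X. b.(b.X + (X + X)) + c.c.(X + X))) → ··b··> q0, ··b··> q1, ··c··> q2
  q2 = c.((rec X. b.(b.X + (X + X)) + c.c.(X + X)) + (rec X. b.(b.X + (X + X)) + c.c.(X + X))) → ··c··> q3
  q3 = (rec X. b.(b.X + (X + X)) + c.c.(X + X)) + (rec X. b.(b.X + (X + X)) + c.c.(X + X)) → ··b··> q1, ··c··> q2
Coarsest stable partition (strong bisimilarity classes):
  B0 = {p0, p1, p3, q0, q1, q3}
  B1 = {p2, q2}
p0 ∈ B0, q0 ∈ B0 → same block
Bisimilar ⇒ trace-equivalent.

trace-equivalent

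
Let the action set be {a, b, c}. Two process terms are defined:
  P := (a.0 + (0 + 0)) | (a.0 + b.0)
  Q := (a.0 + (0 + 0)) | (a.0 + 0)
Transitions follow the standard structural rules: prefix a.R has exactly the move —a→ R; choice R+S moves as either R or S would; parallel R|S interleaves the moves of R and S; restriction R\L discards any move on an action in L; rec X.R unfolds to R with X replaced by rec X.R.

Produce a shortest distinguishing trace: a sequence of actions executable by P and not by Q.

b

LTS(P): 4 reachable states
  p0 = (a.0 + (0 + 0)) | (a.0 + b.0) → ··a··> p1, ··a··> p2, ··b··> p1
  p1 = (a.0 + (0 + 0)) | 0 → ··a··> p3
  p2 = 0 | (a.0 + b.0) → ··a··> p3, ··b··> p3
  p3 = 0 | 0 → ·
LTS(Q): 4 reachable states
  q0 = (a.0 + (0 + 0)) | (a.0 + 0) → ··a··> q1, ··a··> q2
  q1 = (a.0 + (0 + 0)) | 0 → ··a··> q3
  q2 = 0 | (a.0 + 0) → ··a··> q3
  q3 = 0 | 0 → ·
Trace ⟨b⟩ through P, begin at {p0}:
  after b @ step 1: {p1}
  — P admits the full trace.
Trace ⟨b⟩ through Q, begin at {q0}:
  after b @ step 1: no successor for Q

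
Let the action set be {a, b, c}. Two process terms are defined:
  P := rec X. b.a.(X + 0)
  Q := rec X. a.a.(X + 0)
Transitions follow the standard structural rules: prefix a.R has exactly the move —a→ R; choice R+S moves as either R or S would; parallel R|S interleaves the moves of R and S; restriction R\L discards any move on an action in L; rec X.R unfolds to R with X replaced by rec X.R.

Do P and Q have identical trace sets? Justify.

trace-distinct — witness ⟨b⟩

Reachable graph of P (3 states):
  s0 = rec X. b.a.(X + 0) ⊢ =b=> s1
  s1 = a.((rec X. b.a.(X + 0)) + 0) ⊢ =a=> s2
  s2 = (rec X. b.a.(X + 0)) + 0 ⊢ =b=> s1
Reachable graph of Q (3 states):
  t0 = rec X. a.a.(X + 0) ⊢ =a=> t1
  t1 = a.((rec X. a.a.(X + 0)) + 0) ⊢ =a=> t2
  t2 = (rec X. a.a.(X + 0)) + 0 ⊢ =a=> t1
Run σ = ⟨b⟩ on P: start {s0}
  step 1 (b): {s1}
  — P admits the full trace.
Run σ = ⟨b⟩ on Q: start {t0}
  step 1 (b): ∅  — Q cannot continue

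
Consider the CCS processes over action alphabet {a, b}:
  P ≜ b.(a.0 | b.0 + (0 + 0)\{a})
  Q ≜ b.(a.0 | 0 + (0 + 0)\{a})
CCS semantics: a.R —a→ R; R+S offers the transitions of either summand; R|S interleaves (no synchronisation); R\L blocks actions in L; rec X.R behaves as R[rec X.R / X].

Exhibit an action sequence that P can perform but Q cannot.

LTS(P): 5 reachable states
  u0 = b.(a.0 | b.0 + (0 + 0)\{a}) | =b=> u1
  u1 = a.0 | b.0 + (0 + 0)\{a} | =a=> u2, =b=> u3
  u2 = 0 | b.0 | =b=> u4
  u3 = a.0 | 0 | =a=> u4
  u4 = 0 | 0 | (no moves)
LTS(Q): 3 reachable states
  v0 = b.(a.0 | 0 + (0 + 0)\{a}) | =b=> v1
  v1 = a.0 | 0 + (0 + 0)\{a} | =a=> v2
  v2 = 0 | 0 | (no moves)
Run σ = ⟨bb⟩ on P: start {u0}
  after b @ step 1: {u1}
  after b @ step 2: {u3}
  ✓ P
Run σ = ⟨bb⟩ on Q: start {v0}
  after b @ step 1: {v1}
  after b @ step 2: ∅  — Q cannot continue

bb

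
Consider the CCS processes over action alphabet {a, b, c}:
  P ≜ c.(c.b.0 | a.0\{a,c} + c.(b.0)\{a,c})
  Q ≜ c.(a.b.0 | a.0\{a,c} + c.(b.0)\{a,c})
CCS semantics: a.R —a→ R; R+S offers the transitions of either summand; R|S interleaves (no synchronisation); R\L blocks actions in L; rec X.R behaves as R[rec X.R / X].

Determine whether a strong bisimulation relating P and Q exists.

not bisimilar

Reachable graph of P (9 states):
  p0 = c.(c.b.0 | a.0\{a,c} + c.(b.0)\{a,c}) has moves =c=> p1
  p1 = c.b.0 | a.0\{a,c} + c.(b.0)\{a,c} has moves =a=> p2, =c=> p3, =c=> p4
  p2 = c.b.0 | 0\{a,c} has moves =c=> p5
  p3 = (b.0)\{a,c} has moves =b=> p6
  p4 = b.0 | a.0\{a,c} has moves =a=> p5, =b=> p7
  p5 = b.0 | 0\{a,c} has moves =b=> p8
  p6 = 0\{a,c} has moves stopped
  p7 = 0 | a.0\{a,c} has moves =a=> p8
  p8 = 0 | 0\{a,c} has moves stopped
Reachable graph of Q (9 states):
  q0 = c.(a.b.0 | a.0\{a,c} + c.(b.0)\{a,c}) has moves =c=> q1
  q1 = a.b.0 | a.0\{a,c} + c.(b.0)\{a,c} has moves =a=> q2, =a=> q3, =c=> q4
  q2 = a.b.0 | 0\{a,c} has moves =a=> q5
  q3 = b.0 | a.0\{a,c} has moves =a=> q5, =b=> q6
  q4 = (b.0)\{a,c} has moves =b=> q7
  q5 = b.0 | 0\{a,c} has moves =b=> q8
  q6 = 0 | a.0\{a,c} has moves =a=> q8
  q7 = 0\{a,c} has moves stopped
  q8 = 0 | 0\{a,c} has moves stopped
Bisimilarity quotient blocks:
  B0 = {p0}
  B1 = {p1}
  B2 = {p2}
  B3 = {p3, p5, q4, q5}
  B4 = {p6, p8, q7, q8}
  B5 = {p4, q3}
  B6 = {p7, q6}
  B7 = {q0}
  B8 = {q1}
  B9 = {q2}
p0 ∈ B0, q0 ∈ B7 → different blocks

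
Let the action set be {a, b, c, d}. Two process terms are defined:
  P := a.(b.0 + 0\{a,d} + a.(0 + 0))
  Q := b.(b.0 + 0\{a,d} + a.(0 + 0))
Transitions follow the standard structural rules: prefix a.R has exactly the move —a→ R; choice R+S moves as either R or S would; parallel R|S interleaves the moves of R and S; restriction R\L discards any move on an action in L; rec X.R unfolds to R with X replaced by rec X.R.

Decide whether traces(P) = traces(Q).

trace-distinct — witness ⟨a⟩

LTS(P): 4 reachable states
  u0 = a.(b.0 + 0\{a,d} + a.(0 + 0)) :: --a--▸ u1
  u1 = b.0 + 0\{a,d} + a.(0 + 0) :: --a--▸ u2, --b--▸ u3
  u2 = 0 + 0 :: ∅
  u3 = 0 :: ∅
LTS(Q): 4 reachable states
  v0 = b.(b.0 + 0\{a,d} + a.(0 + 0)) :: --b--▸ v1
  v1 = b.0 + 0\{a,d} + a.(0 + 0) :: --a--▸ v2, --b--▸ v3
  v2 = 0 + 0 :: ∅
  v3 = 0 :: ∅
Executing a from P (initial set {u0}):
  step 1 (a): {u1}
  P completes σ.
Executing a from Q (initial set {v0}):
  step 1 (a): ∅  — Q cannot continue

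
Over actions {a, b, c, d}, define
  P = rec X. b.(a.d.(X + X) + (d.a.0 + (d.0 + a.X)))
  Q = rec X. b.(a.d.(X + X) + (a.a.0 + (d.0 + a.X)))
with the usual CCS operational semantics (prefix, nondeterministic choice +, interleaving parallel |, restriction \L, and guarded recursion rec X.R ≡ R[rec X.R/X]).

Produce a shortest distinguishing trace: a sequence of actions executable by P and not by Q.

bda

P's transition system — 6 states:
  u0 = rec X. b.(a.d.(X + X) + (d.a.0 + (d.0 + a.X))) :: =b=> u1
  u1 = a.d.((rec X. b.(a.d.(X + X) + (d.a.0 + (d.0 + a.X)))) + (rec X. b.(a.d.(X + X) + (d.a.0 + (d.0 + a.X))))) + (d.a.0 + (d.0 + a.(rec X. b.(a.d.(X + X) + (d.a.0 + (d.0 + a.X)))))) :: =a=> u0, =a=> u2, =d=> u3, =d=> u4
  u2 = d.((rec X. b.(a.d.(X + X) + (d.a.0 + (d.0 + a.X)))) + (rec X. b.(a.d.(X + X) + (d.a.0 + (d.0 + a.X))))) :: =d=> u5
  u3 = 0 :: deadlocked
  u4 = a.0 :: =a=> u3
  u5 = (rec X. b.(a.d.(X + X) + (d.a.0 + (d.0 + a.X)))) + (rec X. b.(a.d.(X + X) + (d.a.0 + (d.0 + a.X)))) :: =b=> u1
Q's transition system — 6 states:
  v0 = rec X. b.(a.d.(X + X) + (a.a.0 + (d.0 + a.X))) :: =b=> v1
  v1 = a.d.((rec X. b.(a.d.(X + X) + (a.a.0 + (d.0 + a.X)))) + (rec X. b.(a.d.(X + X) + (a.a.0 + (d.0 + a.X))))) + (a.a.0 + (d.0 + a.(rec X. b.(a.d.(X + X) + (a.a.0 + (d.0 + a.X)))))) :: =a=> v0, =a=> v2, =a=> v3, =d=> v4
  v2 = a.0 :: =a=> v4
  v3 = d.((rec X. b.(a.d.(X + X) + (a.a.0 + (d.0 + a.X)))) + (rec X. b.(a.d.(X + X) + (a.a.0 + (d.0 + a.X))))) :: =d=> v5
  v4 = 0 :: deadlocked
  v5 = (rec X. b.(a.d.(X + X) + (a.a.0 + (d.0 + a.X)))) + (rec X. b.(a.d.(X + X) + (a.a.0 + (d.0 + a.X)))) :: =b=> v1
Trace ⟨bda⟩ through P, begin at {u0}:
  [1] b ⇒ {u1}
  [2] d ⇒ {u3, u4}
  [3] a ⇒ {u3}
  P completes σ.
Trace ⟨bda⟩ through Q, begin at {v0}:
  [1] b ⇒ {v1}
  [2] d ⇒ {v4}
  [3] a ⇒ no successor for Q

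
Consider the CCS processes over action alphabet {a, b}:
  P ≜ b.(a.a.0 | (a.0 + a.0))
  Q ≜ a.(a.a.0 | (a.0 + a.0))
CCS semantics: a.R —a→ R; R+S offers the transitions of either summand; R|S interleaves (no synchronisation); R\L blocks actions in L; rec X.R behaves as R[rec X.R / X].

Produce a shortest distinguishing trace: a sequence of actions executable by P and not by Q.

P's transition system — 7 states:
  u0 = b.(a.a.0 | (a.0 + a.0)) → --b--▸ u1
  u1 = a.a.0 | (a.0 + a.0) → --a--▸ u2, --a--▸ u3
  u2 = a.0 | (a.0 + a.0) → --a--▸ u4, --a--▸ u5
  u3 = a.a.0 | 0 → --a--▸ u5
  u4 = 0 | (a.0 + a.0) → --a--▸ u6
  u5 = a.0 | 0 → --a--▸ u6
  u6 = 0 | 0 → (no moves)
Q's transition system — 7 states:
  v0 = a.(a.a.0 | (a.0 + a.0)) → --a--▸ v1
  v1 = a.a.0 | (a.0 + a.0) → --a--▸ v2, --a--▸ v3
  v2 = a.0 | (a.0 + a.0) → --a--▸ v4, --a--▸ v5
  v3 = a.a.0 | 0 → --a--▸ v5
  v4 = 0 | (a.0 + a.0) → --a--▸ v6
  v5 = a.0 | 0 → --a--▸ v6
  v6 = 0 | 0 → (no moves)
Trace ⟨b⟩ through P, begin at {u0}:
  after b @ step 1: {u1}
  — P admits the full trace.
Trace ⟨b⟩ through Q, begin at {v0}:
  after b @ step 1: no successor for Q

b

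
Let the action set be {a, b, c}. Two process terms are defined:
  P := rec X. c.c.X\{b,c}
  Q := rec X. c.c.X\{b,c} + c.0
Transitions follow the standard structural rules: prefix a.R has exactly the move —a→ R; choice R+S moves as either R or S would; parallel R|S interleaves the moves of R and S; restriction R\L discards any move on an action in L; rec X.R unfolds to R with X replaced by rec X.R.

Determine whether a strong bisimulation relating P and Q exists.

NO

P's transition system — 3 states:
  s0 = rec X. c.c.X\{b,c} has moves ··c··> s1
  s1 = c.(rec X. c.c.X\{b,c})\{b,c} has moves ··c··> s2
  s2 = (rec X. c.c.X\{b,c})\{b,c} has moves stopped
Q's transition system — 4 states:
  t0 = rec X. c.c.X\{b,c} + c.0 has moves ··c··> t1, ··c··> t2
  t1 = 0 has moves stopped
  t2 = c.(rec X. c.c.X\{b,c} + c.0)\{b,c} has moves ··c··> t3
  t3 = (rec X. c.c.X\{b,c} + c.0)\{b,c} has moves stopped
Partition-refinement fixed point:
  B0 = {s0}
  B1 = {s1, t2}
  B2 = {s2, t1, t3}
  B3 = {t0}
s0 ∈ B0, t0 ∈ B3 → different blocks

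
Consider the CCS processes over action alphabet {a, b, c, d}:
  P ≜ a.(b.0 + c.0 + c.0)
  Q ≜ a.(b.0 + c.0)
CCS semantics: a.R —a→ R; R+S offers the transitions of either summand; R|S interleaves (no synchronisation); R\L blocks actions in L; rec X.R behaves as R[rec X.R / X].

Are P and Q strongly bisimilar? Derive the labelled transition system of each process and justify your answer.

LTS(P): 3 reachable states
  s0 = a.(b.0 + c.0 + c.0) → --a--▸ s1
  s1 = b.0 + c.0 + c.0 → --b--▸ s2, --c--▸ s2
  s2 = 0 → (no moves)
LTS(Q): 3 reachable states
  t0 = a.(b.0 + c.0) → --a--▸ t1
  t1 = b.0 + c.0 → --b--▸ t2, --c--▸ t2
  t2 = 0 → (no moves)
Coarsest stable partition (strong bisimilarity classes):
  B0 = {s0, t0}
  B1 = {s1, t1}
  B2 = {s2, t2}
s0 ∈ B0, t0 ∈ B0 → same block

bisimilar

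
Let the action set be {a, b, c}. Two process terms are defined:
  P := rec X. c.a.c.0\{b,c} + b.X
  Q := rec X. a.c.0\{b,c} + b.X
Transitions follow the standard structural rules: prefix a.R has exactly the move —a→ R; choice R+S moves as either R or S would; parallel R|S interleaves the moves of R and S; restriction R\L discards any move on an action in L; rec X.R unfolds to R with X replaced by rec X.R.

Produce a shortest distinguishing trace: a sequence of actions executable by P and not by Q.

c

LTS(P): 4 reachable states
  p0 = rec X. c.a.c.0\{b,c} + b.X ⊢ --b--▸ p0, --c--▸ p1
  p1 = a.c.0\{b,c} ⊢ --a--▸ p2
  p2 = c.0\{b,c} ⊢ --c--▸ p3
  p3 = 0\{b,c} ⊢ (no moves)
LTS(Q): 3 reachable states
  q0 = rec X. a.c.0\{b,c} + b.X ⊢ --a--▸ q1, --b--▸ q0
  q1 = c.0\{b,c} ⊢ --c--▸ q2
  q2 = 0\{b,c} ⊢ (no moves)
Executing c from P (initial set {p0}):
  after c @ step 1: {p1}
  ✓ P
Executing c from Q (initial set {q0}):
  after c @ step 1: no successor for Q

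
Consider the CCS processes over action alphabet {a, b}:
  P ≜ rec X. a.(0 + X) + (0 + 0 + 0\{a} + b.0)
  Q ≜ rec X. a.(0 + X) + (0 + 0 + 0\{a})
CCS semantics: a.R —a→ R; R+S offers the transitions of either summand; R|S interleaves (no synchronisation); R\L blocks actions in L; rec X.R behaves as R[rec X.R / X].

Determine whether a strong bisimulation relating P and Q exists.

LTS(P): 3 reachable states
  p0 = rec X. a.(0 + X) + (0 + 0 + 0\{a} + b.0) ⊢ --a--▸ p1, --b--▸ p2
  p1 = 0 + (rec X. a.(0 + X) + (0 + 0 + 0\{a} + b.0)) ⊢ --a--▸ p1, --b--▸ p2
  p2 = 0 ⊢ ·
LTS(Q): 2 reachable states
  q0 = rec X. a.(0 + X) + (0 + 0 + 0\{a}) ⊢ --a--▸ q1
  q1 = 0 + (rec X. a.(0 + X) + (0 + 0 + 0\{a})) ⊢ --a--▸ q1
Partition-refinement fixed point:
  B0 = {p0, p1}
  B1 = {p2}
  B2 = {q0, q1}
p0 ∈ B0, q0 ∈ B2 → different blocks

NO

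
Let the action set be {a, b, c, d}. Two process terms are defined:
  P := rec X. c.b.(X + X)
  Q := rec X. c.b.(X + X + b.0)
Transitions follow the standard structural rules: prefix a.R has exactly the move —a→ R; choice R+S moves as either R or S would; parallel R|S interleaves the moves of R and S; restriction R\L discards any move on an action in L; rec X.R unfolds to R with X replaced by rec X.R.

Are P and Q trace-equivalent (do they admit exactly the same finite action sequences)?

traces(P) ≠ traces(Q) — witness ⟨cbb⟩

Reachable graph of P (3 states):
  u0 = rec X. c.b.(X + X) :: —c→ u1
  u1 = b.((rec X. c.b.(X + X)) + (rec X. c.b.(X + X))) :: —b→ u2
  u2 = (rec X. c.b.(X + X)) + (rec X. c.b.(X + X)) :: —c→ u1
Reachable graph of Q (4 states):
  v0 = rec X. c.b.(X + X + b.0) :: —c→ v1
  v1 = b.((rec X. c.b.(X + X + b.0)) + (rec X. c.b.(X + X + b.0)) + b.0) :: —b→ v2
  v2 = (rec X. c.b.(X + X + b.0)) + (rec X. c.b.(X + X + b.0)) + b.0 :: —b→ v3, —c→ v1
  v3 = 0 :: (no moves)
Executing cbb from Q (initial set {v0}):
  after c @ step 1: {v1}
  after b @ step 2: {v2}
  after b @ step 3: {v3}
  — Q admits the full trace.
Executing cbb from P (initial set {u0}):
  after c @ step 1: {u1}
  after b @ step 2: {u2}
  after b @ step 3: ∅ (P stuck)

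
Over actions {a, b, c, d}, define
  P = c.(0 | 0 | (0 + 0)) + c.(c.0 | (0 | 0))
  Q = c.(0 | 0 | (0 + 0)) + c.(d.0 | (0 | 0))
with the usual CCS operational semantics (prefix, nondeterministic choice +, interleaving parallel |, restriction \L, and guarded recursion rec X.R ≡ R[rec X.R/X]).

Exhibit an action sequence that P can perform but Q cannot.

Reachable graph of P (4 states):
  u0 = c.(0 | 0 | (0 + 0)) + c.(c.0 | (0 | 0)) → ··c··> u1, ··c··> u2
  u1 = 0 | 0 | (0 + 0) → (no moves)
  u2 = c.0 | (0 | 0) → ··c··> u3
  u3 = 0 | (0 | 0) → (no moves)
Reachable graph of Q (4 states):
  v0 = c.(0 | 0 | (0 + 0)) + c.(d.0 | (0 | 0)) → ··c··> v1, ··c··> v2
  v1 = 0 | 0 | (0 + 0) → (no moves)
  v2 = d.0 | (0 | 0) → ··d··> v3
  v3 = 0 | (0 | 0) → (no moves)
Run σ = ⟨cc⟩ on P: start {u0}
  step 1 (c): {u1, u2}
  step 2 (c): {u3}
  P completes σ.
Run σ = ⟨cc⟩ on Q: start {v0}
  step 1 (c): {v1, v2}
  step 2 (c): ∅ (Q stuck)

cc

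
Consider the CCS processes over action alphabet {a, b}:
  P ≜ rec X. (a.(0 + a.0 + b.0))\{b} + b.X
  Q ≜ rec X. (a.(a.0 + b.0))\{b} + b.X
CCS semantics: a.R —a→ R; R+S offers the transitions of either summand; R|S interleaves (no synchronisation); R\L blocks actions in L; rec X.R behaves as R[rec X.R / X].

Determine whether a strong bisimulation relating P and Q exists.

P's transition system — 3 states:
  u0 = rec X. (a.(0 + a.0 + b.0))\{b} + b.X ⊢ =a=> u1, =b=> u0
  u1 = (0 + a.0 + b.0)\{b} ⊢ =a=> u2
  u2 = 0\{b} ⊢ ∅
Q's transition system — 3 states:
  v0 = rec X. (a.(a.0 + b.0))\{b} + b.X ⊢ =a=> v1, =b=> v0
  v1 = (a.0 + b.0)\{b} ⊢ =a=> v2
  v2 = 0\{b} ⊢ ∅
Coarsest stable partition (strong bisimilarity classes):
  B0 = {u0, v0}
  B1 = {u1, v1}
  B2 = {u2, v2}
u0 ∈ B0, v0 ∈ B0 → same block

P ~ Q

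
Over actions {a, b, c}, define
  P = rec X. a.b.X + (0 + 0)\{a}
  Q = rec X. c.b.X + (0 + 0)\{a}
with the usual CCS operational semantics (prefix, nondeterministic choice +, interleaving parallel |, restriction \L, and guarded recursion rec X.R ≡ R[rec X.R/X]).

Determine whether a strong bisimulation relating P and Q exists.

LTS(P): 2 reachable states
  m0 = rec X. a.b.X + (0 + 0)\{a} has moves --a--▸ m1
  m1 = b.(rec X. a.b.X + (0 + 0)\{a}) has moves --b--▸ m0
LTS(Q): 2 reachable states
  n0 = rec X. c.b.X + (0 + 0)\{a} has moves --c--▸ n1
  n1 = b.(rec X. c.b.X + (0 + 0)\{a}) has moves --b--▸ n0
Bisimilarity quotient blocks:
  B0 = {m0}
  B1 = {m1}
  B2 = {n0}
  B3 = {n1}
m0 ∈ B0, n0 ∈ B2 → different blocks

P ≁ Q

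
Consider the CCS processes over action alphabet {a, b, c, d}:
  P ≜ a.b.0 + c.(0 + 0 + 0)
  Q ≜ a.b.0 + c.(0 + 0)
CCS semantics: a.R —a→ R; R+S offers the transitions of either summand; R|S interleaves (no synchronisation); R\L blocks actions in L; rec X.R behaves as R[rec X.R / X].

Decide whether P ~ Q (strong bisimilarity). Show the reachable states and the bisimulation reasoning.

P ~ Q

LTS(P): 4 reachable states
  m0 = a.b.0 + c.(0 + 0 + 0) has moves -a-> m1, -c-> m2
  m1 = b.0 has moves -b-> m3
  m2 = 0 + 0 + 0 has moves stopped
  m3 = 0 has moves stopped
LTS(Q): 4 reachable states
  n0 = a.b.0 + c.(0 + 0) has moves -a-> n1, -c-> n2
  n1 = b.0 has moves -b-> n3
  n2 = 0 + 0 has moves stopped
  n3 = 0 has moves stopped
Partition-refinement fixed point:
  B0 = {m0, n0}
  B1 = {m2, m3, n2, n3}
  B2 = {m1, n1}
m0 ∈ B0, n0 ∈ B0 → same block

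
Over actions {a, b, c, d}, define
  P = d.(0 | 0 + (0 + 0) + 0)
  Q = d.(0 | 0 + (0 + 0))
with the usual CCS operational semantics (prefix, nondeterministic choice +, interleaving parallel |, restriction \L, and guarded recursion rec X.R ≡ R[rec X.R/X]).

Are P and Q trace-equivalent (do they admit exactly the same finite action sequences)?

traces(P) = traces(Q)

LTS(P): 2 reachable states
  s0 = d.(0 | 0 + (0 + 0) + 0) | —d→ s1
  s1 = 0 | 0 + (0 + 0) + 0 | deadlocked
LTS(Q): 2 reachable states
  t0 = d.(0 | 0 + (0 + 0)) | —d→ t1
  t1 = 0 | 0 + (0 + 0) | deadlocked
Coarsest stable partition (strong bisimilarity classes):
  B0 = {s0, t0}
  B1 = {s1, t1}
s0 ∈ B0, t0 ∈ B0 → same block
Bisimilar ⇒ trace-equivalent.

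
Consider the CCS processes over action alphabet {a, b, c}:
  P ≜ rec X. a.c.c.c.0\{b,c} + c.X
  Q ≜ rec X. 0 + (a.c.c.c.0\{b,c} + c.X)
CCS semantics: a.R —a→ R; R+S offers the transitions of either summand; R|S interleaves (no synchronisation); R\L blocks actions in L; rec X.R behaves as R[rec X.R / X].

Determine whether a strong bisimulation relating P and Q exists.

YES

Reachable graph of P (5 states):
  u0 = rec X. a.c.c.c.0\{b,c} + c.X :: --a--▸ u1, --c--▸ u0
  u1 = c.c.c.0\{b,c} :: --c--▸ u2
  u2 = c.c.0\{b,c} :: --c--▸ u3
  u3 = c.0\{b,c} :: --c--▸ u4
  u4 = 0\{b,c} :: deadlocked
Reachable graph of Q (5 states):
  v0 = rec X. 0 + (a.c.c.c.0\{b,c} + c.X) :: --a--▸ v1, --c--▸ v0
  v1 = c.c.c.0\{b,c} :: --c--▸ v2
  v2 = c.c.0\{b,c} :: --c--▸ v3
  v3 = c.0\{b,c} :: --c--▸ v4
  v4 = 0\{b,c} :: deadlocked
Bisimilarity quotient blocks:
  B0 = {u0, v0}
  B1 = {u1, v1}
  B2 = {u2, v2}
  B3 = {u3, v3}
  B4 = {u4, v4}
u0 ∈ B0, v0 ∈ B0 → same block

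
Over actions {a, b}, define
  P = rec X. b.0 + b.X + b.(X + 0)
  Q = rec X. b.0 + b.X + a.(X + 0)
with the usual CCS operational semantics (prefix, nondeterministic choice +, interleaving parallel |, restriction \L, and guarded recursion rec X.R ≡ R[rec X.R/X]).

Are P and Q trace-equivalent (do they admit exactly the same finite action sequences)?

trace-distinct — witness ⟨a⟩

Reachable graph of P (3 states):
  s0 = rec X. b.0 + b.X + b.(X + 0) | -b-> s0, -b-> s1, -b-> s2
  s1 = (rec X. b.0 + b.X + b.(X + 0)) + 0 | -b-> s0, -b-> s1, -b-> s2
  s2 = 0 | (no moves)
Reachable graph of Q (3 states):
  t0 = rec X. b.0 + b.X + a.(X + 0) | -a-> t1, -b-> t0, -b-> t2
  t1 = (rec X. b.0 + b.X + a.(X + 0)) + 0 | -a-> t1, -b-> t0, -b-> t2
  t2 = 0 | (no moves)
Run σ = ⟨a⟩ on Q: start {t0}
  after a @ step 1: {t1}
  — Q admits the full trace.
Run σ = ⟨a⟩ on P: start {s0}
  after a @ step 1: ∅  — P cannot continue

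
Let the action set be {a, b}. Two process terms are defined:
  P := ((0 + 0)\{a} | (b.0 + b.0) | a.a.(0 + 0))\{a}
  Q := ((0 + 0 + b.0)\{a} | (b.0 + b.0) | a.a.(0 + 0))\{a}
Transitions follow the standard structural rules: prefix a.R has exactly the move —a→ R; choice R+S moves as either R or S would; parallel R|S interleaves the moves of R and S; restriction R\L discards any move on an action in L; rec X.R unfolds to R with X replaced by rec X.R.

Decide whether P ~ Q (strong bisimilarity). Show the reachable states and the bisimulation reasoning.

LTS(P): 2 reachable states
  s0 = ((0 + 0)\{a} | (b.0 + b.0) | a.a.(0 + 0))\{a} | ··b··> s1
  s1 = ((0 + 0)\{a} | 0 | a.a.(0 + 0))\{a} | stopped
LTS(Q): 4 reachable states
  t0 = ((0 + 0 + b.0)\{a} | (b.0 + b.0) | a.a.(0 + 0))\{a} | ··b··> t1, ··b··> t2
  t1 = ((0 + 0 + b.0)\{a} | 0 | a.a.(0 + 0))\{a} | ··b··> t3
  t2 = (0\{a} | (b.0 + b.0) | a.a.(0 + 0))\{a} | ··b··> t3
  t3 = (0\{a} | 0 | a.a.(0 + 0))\{a} | stopped
Coarsest stable partition (strong bisimilarity classes):
  B0 = {s0, t1, t2}
  B1 = {s1, t3}
  B2 = {t0}
s0 ∈ B0, t0 ∈ B2 → different blocks

not bisimilar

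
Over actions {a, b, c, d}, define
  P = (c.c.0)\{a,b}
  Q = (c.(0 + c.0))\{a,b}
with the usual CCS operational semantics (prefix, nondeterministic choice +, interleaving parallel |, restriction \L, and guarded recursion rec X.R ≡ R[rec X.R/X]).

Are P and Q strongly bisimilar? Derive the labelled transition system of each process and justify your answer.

P ~ Q

LTS(P): 3 reachable states
  s0 = (c.c.0)\{a,b} has moves =c=> s1
  s1 = (c.0)\{a,b} has moves =c=> s2
  s2 = 0\{a,b} has moves deadlocked
LTS(Q): 3 reachable states
  t0 = (c.(0 + c.0))\{a,b} has moves =c=> t1
  t1 = (0 + c.0)\{a,b} has moves =c=> t2
  t2 = 0\{a,b} has moves deadlocked
Partition-refinement fixed point:
  B0 = {s0, t0}
  B1 = {s1, t1}
  B2 = {s2, t2}
s0 ∈ B0, t0 ∈ B0 → same block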